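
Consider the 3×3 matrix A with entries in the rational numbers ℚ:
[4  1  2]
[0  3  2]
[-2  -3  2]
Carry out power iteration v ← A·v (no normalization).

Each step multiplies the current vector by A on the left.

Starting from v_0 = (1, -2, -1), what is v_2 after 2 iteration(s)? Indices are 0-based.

v_2 = (-4, -20, 28)

v_0 = (1, -2, -1).
v_1 = A·v_0 = (0, -8, 2).
v_2 = A·v_1 = (-4, -20, 28).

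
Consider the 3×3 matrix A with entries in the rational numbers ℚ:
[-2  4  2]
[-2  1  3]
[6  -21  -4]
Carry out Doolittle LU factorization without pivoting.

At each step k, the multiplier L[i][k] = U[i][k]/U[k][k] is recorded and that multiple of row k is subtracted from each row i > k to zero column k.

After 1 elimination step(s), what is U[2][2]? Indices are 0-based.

U[2][2] = 2

k=0: U[0][0]=-2
  eliminate (1,0): mult=1, new row 1: (0, -3, 1); set L[1][0]=1
  eliminate (2,0): mult=-3, new row 2: (0, -9, 2); set L[2][0]=-3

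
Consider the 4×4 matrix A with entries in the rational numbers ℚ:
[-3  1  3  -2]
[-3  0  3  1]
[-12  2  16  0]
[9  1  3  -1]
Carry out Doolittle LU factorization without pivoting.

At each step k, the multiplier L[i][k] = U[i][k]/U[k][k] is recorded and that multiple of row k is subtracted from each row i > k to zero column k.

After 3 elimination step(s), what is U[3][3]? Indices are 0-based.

Step 1: pivot at (0,0) is -3.
  row1 ← row1 − (1)·row0  ⇒  L[1][0]=1, U row1=(0, -1, 0, 3)
  row2 ← row2 − (4)·row0  ⇒  L[2][0]=4, U row2=(0, -2, 4, 8)
  row3 ← row3 − (-3)·row0  ⇒  L[3][0]=-3, U row3=(0, 4, 12, -7)
Step 2: pivot at (1,1) is -1.
  row2 ← row2 − (2)·row1  ⇒  L[2][1]=2, U row2=(0, 0, 4, 2)
  row3 ← row3 − (-4)·row1  ⇒  L[3][1]=-4, U row3=(0, 0, 12, 5)
Step 3: pivot at (2,2) is 4.
  row3 ← row3 − (3)·row2  ⇒  L[3][2]=3, U row3=(0, 0, 0, -1)

U[3][3] = -1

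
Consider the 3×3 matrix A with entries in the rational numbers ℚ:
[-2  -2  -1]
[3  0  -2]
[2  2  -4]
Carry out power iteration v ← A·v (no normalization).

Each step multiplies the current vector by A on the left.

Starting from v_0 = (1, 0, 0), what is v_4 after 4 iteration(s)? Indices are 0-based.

v_0 = (1, 0, 0).
v_1 = A·v_0 = (-2, 3, 2).
v_2 = A·v_1 = (-4, -10, -6).
v_3 = A·v_2 = (34, 0, -4).
v_4 = A·v_3 = (-64, 110, 84).

v_4 = (-64, 110, 84)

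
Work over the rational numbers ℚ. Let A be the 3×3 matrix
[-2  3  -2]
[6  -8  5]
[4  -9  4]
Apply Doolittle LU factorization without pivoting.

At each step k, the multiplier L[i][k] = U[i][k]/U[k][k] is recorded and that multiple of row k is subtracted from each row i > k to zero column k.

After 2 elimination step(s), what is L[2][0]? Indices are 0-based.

[col 0] pivot -2
  R1 -= -3*R0 → (0, 1, -1)  (L[1][0] := -3)
  R2 -= -2*R0 → (0, -3, 0)  (L[2][0] := -2)
[col 1] pivot 1
  R2 -= -3*R1 → (0, 0, -3)  (L[2][1] := -3)

L[2][0] = -2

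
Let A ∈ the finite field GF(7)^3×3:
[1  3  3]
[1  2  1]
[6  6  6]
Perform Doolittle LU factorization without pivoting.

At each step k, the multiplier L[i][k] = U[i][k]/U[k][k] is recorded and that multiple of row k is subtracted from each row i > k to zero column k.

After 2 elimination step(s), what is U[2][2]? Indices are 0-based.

Step 1: pivot at (0,0) is 1.
  row1 ← row1 − (1)·row0  ⇒  L[1][0]=1, U row1=(0, 6, 5)
  row2 ← row2 − (6)·row0  ⇒  L[2][0]=6, U row2=(0, 2, 2)
Step 2: pivot at (1,1) is 6.
  row2 ← row2 − (5)·row1  ⇒  L[2][1]=5, U row2=(0, 0, 5)

U[2][2] = 5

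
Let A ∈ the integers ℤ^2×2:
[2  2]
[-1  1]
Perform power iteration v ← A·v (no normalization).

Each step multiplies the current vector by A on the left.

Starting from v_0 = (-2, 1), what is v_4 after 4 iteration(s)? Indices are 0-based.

v_4 = (34, -11)

v_0 = (-2, 1).
v_1 = A·v_0 = (-2, 3).
v_2 = A·v_1 = (2, 5).
v_3 = A·v_2 = (14, 3).
v_4 = A·v_3 = (34, -11).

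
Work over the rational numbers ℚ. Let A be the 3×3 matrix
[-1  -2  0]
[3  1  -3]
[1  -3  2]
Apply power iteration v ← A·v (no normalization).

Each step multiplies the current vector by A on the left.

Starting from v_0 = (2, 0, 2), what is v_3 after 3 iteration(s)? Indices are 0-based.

v_0 = (2, 0, 2).
v_1 = A·v_0 = (-2, 0, 6).
v_2 = A·v_1 = (2, -24, 10).
v_3 = A·v_2 = (46, -48, 94).

v_3 = (46, -48, 94)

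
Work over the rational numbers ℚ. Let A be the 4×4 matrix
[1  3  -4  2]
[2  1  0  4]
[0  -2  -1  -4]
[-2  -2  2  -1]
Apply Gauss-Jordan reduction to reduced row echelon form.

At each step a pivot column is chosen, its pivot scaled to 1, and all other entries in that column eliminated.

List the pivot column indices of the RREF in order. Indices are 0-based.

pivot columns: 0, 1, 2, 3

pivot(0,0)=1: scale R0 → (1, 3, -4, 2)
  clear (1,0): R1 −= (2)R0 → (0, -5, 8, 0)
  clear (3,0): R3 −= (-2)R0 → (0, 4, -6, 3)
pivot(1,1)=-5: scale R1 → (0, 1, -8/5, 0)
  clear (0,1): R0 −= (3)R1 → (1, 0, 4/5, 2)
  clear (2,1): R2 −= (-2)R1 → (0, 0, -21/5, -4)
  clear (3,1): R3 −= (4)R1 → (0, 0, 2/5, 3)
pivot(2,2)=-21/5: scale R2 → (0, 0, 1, 20/21)
  clear (0,2): R0 −= (4/5)R2 → (1, 0, 0, 26/21)
  clear (1,2): R1 −= (-8/5)R2 → (0, 1, 0, 32/21)
  clear (3,2): R3 −= (2/5)R2 → (0, 0, 0, 55/21)
pivot(3,3)=55/21: scale R3 → (0, 0, 0, 1)
  clear (0,3): R0 −= (26/21)R3 → (1, 0, 0, 0)
  clear (1,3): R1 −= (32/21)R3 → (0, 1, 0, 0)
  clear (2,3): R2 −= (20/21)R3 → (0, 0, 1, 0)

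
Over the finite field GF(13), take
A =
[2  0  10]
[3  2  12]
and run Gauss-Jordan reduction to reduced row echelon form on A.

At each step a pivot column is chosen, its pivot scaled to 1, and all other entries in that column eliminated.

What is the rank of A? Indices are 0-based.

rank = 2

[1] R0 /= 2  ⇒  (1, 0, 5)
     R1 -= 3·R0  ⇒  (0, 2, 10)
[2] R1 /= 2  ⇒  (0, 1, 5)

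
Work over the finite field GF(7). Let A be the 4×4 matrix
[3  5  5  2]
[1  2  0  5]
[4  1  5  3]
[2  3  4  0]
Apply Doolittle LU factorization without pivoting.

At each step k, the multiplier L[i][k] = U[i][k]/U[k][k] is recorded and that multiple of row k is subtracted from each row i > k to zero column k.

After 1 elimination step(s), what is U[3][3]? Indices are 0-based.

Step 1: pivot at (0,0) is 3.
  row1 ← row1 − (5)·row0  ⇒  L[1][0]=5, U row1=(0, 5, 3, 2)
  row2 ← row2 − (6)·row0  ⇒  L[2][0]=6, U row2=(0, 6, 3, 5)
  row3 ← row3 − (3)·row0  ⇒  L[3][0]=3, U row3=(0, 2, 3, 1)

U[3][3] = 1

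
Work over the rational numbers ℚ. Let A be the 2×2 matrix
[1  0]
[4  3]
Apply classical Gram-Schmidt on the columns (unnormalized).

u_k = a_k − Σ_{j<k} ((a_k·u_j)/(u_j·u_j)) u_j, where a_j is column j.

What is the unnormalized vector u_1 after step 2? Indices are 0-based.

Step 1: u_0 = a_0 = (1, 4).
Step 2: u_1 = a_1 − (12/17)·u_0 = (-12/17, 3/17).

u_1 = (-12/17, 3/17)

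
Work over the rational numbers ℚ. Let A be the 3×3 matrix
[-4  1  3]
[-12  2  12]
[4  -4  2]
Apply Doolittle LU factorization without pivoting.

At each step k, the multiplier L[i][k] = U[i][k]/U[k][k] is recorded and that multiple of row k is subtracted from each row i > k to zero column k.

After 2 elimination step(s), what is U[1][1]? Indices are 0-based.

k=0: U[0][0]=-4
  eliminate (1,0): mult=3, new row 1: (0, -1, 3); set L[1][0]=3
  eliminate (2,0): mult=-1, new row 2: (0, -3, 5); set L[2][0]=-1
k=1: U[1][1]=-1
  eliminate (2,1): mult=3, new row 2: (0, 0, -4); set L[2][1]=3

U[1][1] = -1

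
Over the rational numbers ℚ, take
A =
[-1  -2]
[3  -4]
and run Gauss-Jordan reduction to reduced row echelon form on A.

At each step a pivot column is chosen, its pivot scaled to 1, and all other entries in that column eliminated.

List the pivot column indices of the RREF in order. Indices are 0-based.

pivot columns: 0, 1

step 1: normalize row 0 (÷-1) = (1, 2)
  row 1: subtract 3×row0 = (0, -10)
step 2: normalize row 1 (÷-10) = (0, 1)
  row 0: subtract 2×row1 = (1, 0)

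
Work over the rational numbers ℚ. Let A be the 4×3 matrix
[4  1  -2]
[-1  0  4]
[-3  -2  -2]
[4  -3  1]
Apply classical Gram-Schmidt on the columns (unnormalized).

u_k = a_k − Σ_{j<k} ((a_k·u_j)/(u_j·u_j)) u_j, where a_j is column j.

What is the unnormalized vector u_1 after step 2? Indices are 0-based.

Step 1: u_0 = a_0 = (4, -1, -3, 4).
Step 2: u_1 = a_1 − (-1/21)·u_0 = (25/21, -1/21, -15/7, -59/21).

u_1 = (25/21, -1/21, -15/7, -59/21)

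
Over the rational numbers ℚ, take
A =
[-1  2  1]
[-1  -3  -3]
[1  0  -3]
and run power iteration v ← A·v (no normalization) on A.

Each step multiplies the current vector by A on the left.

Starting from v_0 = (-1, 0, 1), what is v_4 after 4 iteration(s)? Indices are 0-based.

v_0 = (-1, 0, 1).
v_1 = A·v_0 = (2, -2, -4).
v_2 = A·v_1 = (-10, 16, 14).
v_3 = A·v_2 = (56, -80, -52).
v_4 = A·v_3 = (-268, 340, 212).

v_4 = (-268, 340, 212)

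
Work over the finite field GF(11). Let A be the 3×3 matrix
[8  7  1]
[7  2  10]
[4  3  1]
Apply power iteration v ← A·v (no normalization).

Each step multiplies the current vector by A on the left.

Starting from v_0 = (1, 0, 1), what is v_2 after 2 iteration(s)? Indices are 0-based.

v_2 = (9, 4, 4)

v_0 = (1, 0, 1).
v_1 = A·v_0 = (9, 6, 5).
v_2 = A·v_1 = (9, 4, 4).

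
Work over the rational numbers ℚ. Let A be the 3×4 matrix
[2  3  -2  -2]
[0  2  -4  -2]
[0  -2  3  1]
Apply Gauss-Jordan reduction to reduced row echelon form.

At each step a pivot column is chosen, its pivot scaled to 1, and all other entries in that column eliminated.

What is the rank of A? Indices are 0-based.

rank = 3

step 1: normalize row 0 (÷2) = (1, 3/2, -1, -1)
step 2: normalize row 1 (÷2) = (0, 1, -2, -1)
  row 0: subtract 3/2×row1 = (1, 0, 2, 1/2)
  row 2: subtract -2×row1 = (0, 0, -1, -1)
step 3: normalize row 2 (÷-1) = (0, 0, 1, 1)
  row 0: subtract 2×row2 = (1, 0, 0, -3/2)
  row 1: subtract -2×row2 = (0, 1, 0, 1)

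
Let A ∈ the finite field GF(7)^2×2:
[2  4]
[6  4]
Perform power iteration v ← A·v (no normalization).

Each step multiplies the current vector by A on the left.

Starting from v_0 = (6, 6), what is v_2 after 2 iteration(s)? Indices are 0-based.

v_2 = (4, 1)

v_0 = (6, 6).
v_1 = A·v_0 = (1, 4).
v_2 = A·v_1 = (4, 1).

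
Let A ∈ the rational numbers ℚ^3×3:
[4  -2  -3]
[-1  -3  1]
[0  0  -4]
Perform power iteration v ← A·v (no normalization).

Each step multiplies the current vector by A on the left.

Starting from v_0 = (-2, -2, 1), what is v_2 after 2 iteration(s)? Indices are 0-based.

v_0 = (-2, -2, 1).
v_1 = A·v_0 = (-7, 9, -4).
v_2 = A·v_1 = (-34, -24, 16).

v_2 = (-34, -24, 16)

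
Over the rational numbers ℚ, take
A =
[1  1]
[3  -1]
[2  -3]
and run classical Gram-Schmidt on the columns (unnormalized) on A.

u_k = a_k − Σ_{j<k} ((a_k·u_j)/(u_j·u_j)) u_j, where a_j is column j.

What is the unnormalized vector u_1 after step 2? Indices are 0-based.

u_1 = (11/7, 5/7, -13/7)

Step 1: u_0 = a_0 = (1, 3, 2).
Step 2: u_1 = a_1 − (-4/7)·u_0 = (11/7, 5/7, -13/7).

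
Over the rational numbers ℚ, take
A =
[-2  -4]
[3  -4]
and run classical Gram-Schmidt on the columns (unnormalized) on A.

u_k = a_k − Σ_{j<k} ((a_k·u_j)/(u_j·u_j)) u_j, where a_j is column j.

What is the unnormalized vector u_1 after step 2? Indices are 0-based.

u_1 = (-60/13, -40/13)

Step 1: u_0 = a_0 = (-2, 3).
Step 2: u_1 = a_1 − (-4/13)·u_0 = (-60/13, -40/13).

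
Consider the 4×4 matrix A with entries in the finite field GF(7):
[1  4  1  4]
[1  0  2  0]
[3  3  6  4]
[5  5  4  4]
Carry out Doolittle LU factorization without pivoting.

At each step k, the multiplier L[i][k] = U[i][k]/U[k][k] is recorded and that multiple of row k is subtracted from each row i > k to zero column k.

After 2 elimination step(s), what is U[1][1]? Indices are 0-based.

U[1][1] = 3

[col 0] pivot 1
  R1 -= 1*R0 → (0, 3, 1, 3)  (L[1][0] := 1)
  R2 -= 3*R0 → (0, 5, 3, 6)  (L[2][0] := 3)
  R3 -= 5*R0 → (0, 6, 6, 5)  (L[3][0] := 5)
[col 1] pivot 3
  R2 -= 4*R1 → (0, 0, 6, 1)  (L[2][1] := 4)
  R3 -= 2*R1 → (0, 0, 4, 6)  (L[3][1] := 2)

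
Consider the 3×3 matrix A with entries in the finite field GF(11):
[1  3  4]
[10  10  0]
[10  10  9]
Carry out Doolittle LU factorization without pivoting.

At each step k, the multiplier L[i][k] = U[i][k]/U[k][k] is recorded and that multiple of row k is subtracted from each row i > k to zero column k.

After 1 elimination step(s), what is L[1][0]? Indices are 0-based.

L[1][0] = 10

k=0: U[0][0]=1
  eliminate (1,0): mult=10, new row 1: (0, 2, 4); set L[1][0]=10
  eliminate (2,0): mult=10, new row 2: (0, 2, 2); set L[2][0]=10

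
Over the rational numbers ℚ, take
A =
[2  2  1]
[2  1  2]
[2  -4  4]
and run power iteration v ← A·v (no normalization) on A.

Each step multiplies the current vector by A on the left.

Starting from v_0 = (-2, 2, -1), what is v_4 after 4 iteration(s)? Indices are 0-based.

v_0 = (-2, 2, -1).
v_1 = A·v_0 = (-1, -4, -16).
v_2 = A·v_1 = (-26, -38, -50).
v_3 = A·v_2 = (-178, -190, -100).
v_4 = A·v_3 = (-836, -746, 4).

v_4 = (-836, -746, 4)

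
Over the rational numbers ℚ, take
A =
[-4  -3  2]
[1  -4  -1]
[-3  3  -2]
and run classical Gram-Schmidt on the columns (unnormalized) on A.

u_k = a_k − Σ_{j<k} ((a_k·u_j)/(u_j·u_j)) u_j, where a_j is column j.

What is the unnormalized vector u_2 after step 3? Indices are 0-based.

u_2 = (693/883, -1617/883, -1463/883)

Step 1: u_0 = a_0 = (-4, 1, -3).
Step 2: u_1 = a_1 − (-1/26)·u_0 = (-41/13, -103/26, 75/26).
Step 3: u_2 = a_2 − (-3/26)·u_0 − (-211/883)·u_1 = (693/883, -1617/883, -1463/883).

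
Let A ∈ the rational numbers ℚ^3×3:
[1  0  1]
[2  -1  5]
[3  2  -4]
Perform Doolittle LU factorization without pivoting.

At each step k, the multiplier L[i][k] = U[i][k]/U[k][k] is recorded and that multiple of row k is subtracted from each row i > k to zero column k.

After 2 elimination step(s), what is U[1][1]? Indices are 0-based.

k=0: U[0][0]=1
  eliminate (1,0): mult=2, new row 1: (0, -1, 3); set L[1][0]=2
  eliminate (2,0): mult=3, new row 2: (0, 2, -7); set L[2][0]=3
k=1: U[1][1]=-1
  eliminate (2,1): mult=-2, new row 2: (0, 0, -1); set L[2][1]=-2

U[1][1] = -1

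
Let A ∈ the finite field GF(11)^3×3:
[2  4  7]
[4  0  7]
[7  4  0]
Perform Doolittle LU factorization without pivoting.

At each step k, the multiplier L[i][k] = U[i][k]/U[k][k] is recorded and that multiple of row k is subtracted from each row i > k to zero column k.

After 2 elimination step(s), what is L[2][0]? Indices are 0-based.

L[2][0] = 9

k=0: U[0][0]=2
  eliminate (1,0): mult=2, new row 1: (0, 3, 4); set L[1][0]=2
  eliminate (2,0): mult=9, new row 2: (0, 1, 3); set L[2][0]=9
k=1: U[1][1]=3
  eliminate (2,1): mult=4, new row 2: (0, 0, 9); set L[2][1]=4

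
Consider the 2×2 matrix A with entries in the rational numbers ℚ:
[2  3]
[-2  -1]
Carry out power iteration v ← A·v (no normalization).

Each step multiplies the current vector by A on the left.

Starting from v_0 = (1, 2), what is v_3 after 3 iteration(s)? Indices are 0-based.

v_3 = (-28, 4)

v_0 = (1, 2).
v_1 = A·v_0 = (8, -4).
v_2 = A·v_1 = (4, -12).
v_3 = A·v_2 = (-28, 4).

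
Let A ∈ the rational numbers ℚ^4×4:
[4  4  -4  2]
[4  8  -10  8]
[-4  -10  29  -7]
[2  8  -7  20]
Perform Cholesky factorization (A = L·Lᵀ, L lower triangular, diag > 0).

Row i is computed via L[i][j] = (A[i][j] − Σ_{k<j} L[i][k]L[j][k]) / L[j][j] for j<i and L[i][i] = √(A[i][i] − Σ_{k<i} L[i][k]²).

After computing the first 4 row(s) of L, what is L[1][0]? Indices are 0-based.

Step 1: L[0][0] = √(4) = 2.
  L[1][0] = (4) / L[0][0] = 2.
Step 2: L[1][1] = √(4) = 2.
  L[2][0] = (-4) / L[0][0] = -2.
  L[2][1] = (-6) / L[1][1] = -3.
Step 3: L[2][2] = √(16) = 4.
  L[3][0] = (2) / L[0][0] = 1.
  L[3][1] = (6) / L[1][1] = 3.
  L[3][2] = (4) / L[2][2] = 1.
Step 4: L[3][3] = √(9) = 3.

L[1][0] = 2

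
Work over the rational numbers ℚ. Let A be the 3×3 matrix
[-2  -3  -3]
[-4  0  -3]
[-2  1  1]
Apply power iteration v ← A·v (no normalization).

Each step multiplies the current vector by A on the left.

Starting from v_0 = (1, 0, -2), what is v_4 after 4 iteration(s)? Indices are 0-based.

v_4 = (-176, -154, -64)

v_0 = (1, 0, -2).
v_1 = A·v_0 = (4, 2, -4).
v_2 = A·v_1 = (-2, -4, -10).
v_3 = A·v_2 = (46, 38, -10).
v_4 = A·v_3 = (-176, -154, -64).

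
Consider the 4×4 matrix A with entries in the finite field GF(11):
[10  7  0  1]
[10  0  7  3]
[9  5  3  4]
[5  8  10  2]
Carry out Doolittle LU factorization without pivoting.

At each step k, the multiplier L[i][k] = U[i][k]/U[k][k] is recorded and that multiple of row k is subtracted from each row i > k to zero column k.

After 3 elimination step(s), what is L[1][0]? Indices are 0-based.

L[1][0] = 1

k=0: U[0][0]=10
  eliminate (1,0): mult=1, new row 1: (0, 4, 7, 2); set L[1][0]=1
  eliminate (2,0): mult=2, new row 2: (0, 2, 3, 2); set L[2][0]=2
  eliminate (3,0): mult=6, new row 3: (0, 10, 10, 7); set L[3][0]=6
k=1: U[1][1]=4
  eliminate (2,1): mult=6, new row 2: (0, 0, 5, 1); set L[2][1]=6
  eliminate (3,1): mult=8, new row 3: (0, 0, 9, 2); set L[3][1]=8
k=2: U[2][2]=5
  eliminate (3,2): mult=4, new row 3: (0, 0, 0, 9); set L[3][2]=4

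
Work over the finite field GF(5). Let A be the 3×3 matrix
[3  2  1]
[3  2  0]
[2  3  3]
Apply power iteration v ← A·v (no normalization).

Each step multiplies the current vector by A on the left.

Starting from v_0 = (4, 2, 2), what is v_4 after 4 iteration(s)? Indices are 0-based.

v_0 = (4, 2, 2).
v_1 = A·v_0 = (3, 1, 0).
v_2 = A·v_1 = (1, 1, 4).
v_3 = A·v_2 = (4, 0, 2).
v_4 = A·v_3 = (4, 2, 4).

v_4 = (4, 2, 4)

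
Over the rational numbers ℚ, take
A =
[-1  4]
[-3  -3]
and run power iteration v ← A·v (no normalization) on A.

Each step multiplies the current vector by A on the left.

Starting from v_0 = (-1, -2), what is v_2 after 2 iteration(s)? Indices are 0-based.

v_2 = (43, -6)

v_0 = (-1, -2).
v_1 = A·v_0 = (-7, 9).
v_2 = A·v_1 = (43, -6).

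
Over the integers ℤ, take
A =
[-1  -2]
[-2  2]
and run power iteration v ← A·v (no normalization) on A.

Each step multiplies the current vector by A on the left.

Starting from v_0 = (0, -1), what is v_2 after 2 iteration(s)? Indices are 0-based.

v_0 = (0, -1).
v_1 = A·v_0 = (2, -2).
v_2 = A·v_1 = (2, -8).

v_2 = (2, -8)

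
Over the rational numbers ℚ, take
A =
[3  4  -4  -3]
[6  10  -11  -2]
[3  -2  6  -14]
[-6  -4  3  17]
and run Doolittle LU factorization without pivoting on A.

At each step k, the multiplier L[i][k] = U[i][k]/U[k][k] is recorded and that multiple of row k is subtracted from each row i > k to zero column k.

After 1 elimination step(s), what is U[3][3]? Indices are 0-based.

U[3][3] = 11

k=0: U[0][0]=3
  eliminate (1,0): mult=2, new row 1: (0, 2, -3, 4); set L[1][0]=2
  eliminate (2,0): mult=1, new row 2: (0, -6, 10, -11); set L[2][0]=1
  eliminate (3,0): mult=-2, new row 3: (0, 4, -5, 11); set L[3][0]=-2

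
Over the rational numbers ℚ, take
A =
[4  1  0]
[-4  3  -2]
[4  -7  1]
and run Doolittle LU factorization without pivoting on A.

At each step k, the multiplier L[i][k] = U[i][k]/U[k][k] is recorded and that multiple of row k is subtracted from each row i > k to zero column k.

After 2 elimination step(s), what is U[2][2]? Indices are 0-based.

U[2][2] = -3

[col 0] pivot 4
  R1 -= -1*R0 → (0, 4, -2)  (L[1][0] := -1)
  R2 -= 1*R0 → (0, -8, 1)  (L[2][0] := 1)
[col 1] pivot 4
  R2 -= -2*R1 → (0, 0, -3)  (L[2][1] := -2)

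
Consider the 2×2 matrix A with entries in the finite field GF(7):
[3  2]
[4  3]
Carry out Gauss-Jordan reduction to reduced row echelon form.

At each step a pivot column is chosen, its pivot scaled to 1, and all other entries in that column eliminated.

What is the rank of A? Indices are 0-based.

rank = 2

[1] R0 /= 3  ⇒  (1, 3)
     R1 -= 4·R0  ⇒  (0, 5)
[2] R1 /= 5  ⇒  (0, 1)
     R0 -= 3·R1  ⇒  (1, 0)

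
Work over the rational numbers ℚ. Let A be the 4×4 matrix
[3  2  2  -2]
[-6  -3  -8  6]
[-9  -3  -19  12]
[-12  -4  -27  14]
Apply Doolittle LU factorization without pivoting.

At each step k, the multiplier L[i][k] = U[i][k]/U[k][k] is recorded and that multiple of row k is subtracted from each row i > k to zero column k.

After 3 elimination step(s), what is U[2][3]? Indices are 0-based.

[col 0] pivot 3
  R1 -= -2*R0 → (0, 1, -4, 2)  (L[1][0] := -2)
  R2 -= -3*R0 → (0, 3, -13, 6)  (L[2][0] := -3)
  R3 -= -4*R0 → (0, 4, -19, 6)  (L[3][0] := -4)
[col 1] pivot 1
  R2 -= 3*R1 → (0, 0, -1, 0)  (L[2][1] := 3)
  R3 -= 4*R1 → (0, 0, -3, -2)  (L[3][1] := 4)
[col 2] pivot -1
  R3 -= 3*R2 → (0, 0, 0, -2)  (L[3][2] := 3)

U[2][3] = 0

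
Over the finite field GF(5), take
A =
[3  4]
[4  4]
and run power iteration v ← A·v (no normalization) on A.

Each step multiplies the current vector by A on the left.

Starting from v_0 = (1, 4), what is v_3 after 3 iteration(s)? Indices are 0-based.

v_3 = (0, 2)

v_0 = (1, 4).
v_1 = A·v_0 = (4, 0).
v_2 = A·v_1 = (2, 1).
v_3 = A·v_2 = (0, 2).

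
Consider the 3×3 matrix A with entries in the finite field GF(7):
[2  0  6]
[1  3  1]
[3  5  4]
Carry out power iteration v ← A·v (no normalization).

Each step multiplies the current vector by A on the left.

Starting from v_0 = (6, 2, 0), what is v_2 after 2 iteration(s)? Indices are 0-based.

v_0 = (6, 2, 0).
v_1 = A·v_0 = (5, 5, 0).
v_2 = A·v_1 = (3, 6, 5).

v_2 = (3, 6, 5)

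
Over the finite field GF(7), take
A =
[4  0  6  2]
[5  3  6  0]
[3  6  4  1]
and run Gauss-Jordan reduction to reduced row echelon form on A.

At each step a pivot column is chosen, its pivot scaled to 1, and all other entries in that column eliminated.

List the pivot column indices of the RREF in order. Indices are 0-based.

[1] R0 /= 4  ⇒  (1, 0, 5, 4)
     R1 -= 5·R0  ⇒  (0, 3, 2, 1)
     R2 -= 3·R0  ⇒  (0, 6, 3, 3)
[2] R1 /= 3  ⇒  (0, 1, 3, 5)
     R2 -= 6·R1  ⇒  (0, 0, 6, 1)
[3] R2 /= 6  ⇒  (0, 0, 1, 6)
     R0 -= 5·R2  ⇒  (1, 0, 0, 2)
     R1 -= 3·R2  ⇒  (0, 1, 0, 1)

pivot columns: 0, 1, 2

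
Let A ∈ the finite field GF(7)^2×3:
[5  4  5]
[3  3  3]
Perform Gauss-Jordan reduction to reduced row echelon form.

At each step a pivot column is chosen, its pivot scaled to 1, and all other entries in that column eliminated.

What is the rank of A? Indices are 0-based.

rank = 2

step 1: normalize row 0 (÷5) = (1, 5, 1)
  row 1: subtract 3×row0 = (0, 2, 0)
step 2: normalize row 1 (÷2) = (0, 1, 0)
  row 0: subtract 5×row1 = (1, 0, 1)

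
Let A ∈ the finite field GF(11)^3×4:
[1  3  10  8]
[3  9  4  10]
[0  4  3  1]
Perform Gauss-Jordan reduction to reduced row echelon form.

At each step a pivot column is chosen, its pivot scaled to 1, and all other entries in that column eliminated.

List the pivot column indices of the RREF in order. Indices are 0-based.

step 1: normalize row 0 (÷1) = (1, 3, 10, 8)
  row 1: subtract 3×row0 = (0, 0, 7, 8)
step 2: exchange rows 1,2
step 2: normalize row 1 (÷4) = (0, 1, 9, 3)
  row 0: subtract 3×row1 = (1, 0, 5, 10)
step 3: normalize row 2 (÷7) = (0, 0, 1, 9)
  row 0: subtract 5×row2 = (1, 0, 0, 9)
  row 1: subtract 9×row2 = (0, 1, 0, 10)

pivot columns: 0, 1, 2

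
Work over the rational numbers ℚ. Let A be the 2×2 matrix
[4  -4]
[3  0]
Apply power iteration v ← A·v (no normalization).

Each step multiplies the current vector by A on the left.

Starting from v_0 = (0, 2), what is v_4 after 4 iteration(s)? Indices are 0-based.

v_4 = (256, -96)

v_0 = (0, 2).
v_1 = A·v_0 = (-8, 0).
v_2 = A·v_1 = (-32, -24).
v_3 = A·v_2 = (-32, -96).
v_4 = A·v_3 = (256, -96).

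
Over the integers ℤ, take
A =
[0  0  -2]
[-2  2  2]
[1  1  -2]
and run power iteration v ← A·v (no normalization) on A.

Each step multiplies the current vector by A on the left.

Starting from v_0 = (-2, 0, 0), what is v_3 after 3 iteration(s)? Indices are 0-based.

v_3 = (-16, 16, -8)

v_0 = (-2, 0, 0).
v_1 = A·v_0 = (0, 4, -2).
v_2 = A·v_1 = (4, 4, 8).
v_3 = A·v_2 = (-16, 16, -8).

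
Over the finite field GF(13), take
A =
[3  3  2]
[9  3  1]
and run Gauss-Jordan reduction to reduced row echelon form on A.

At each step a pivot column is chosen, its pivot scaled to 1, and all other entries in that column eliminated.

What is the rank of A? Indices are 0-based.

step 1: normalize row 0 (÷3) = (1, 1, 5)
  row 1: subtract 9×row0 = (0, 7, 8)
step 2: normalize row 1 (÷7) = (0, 1, 3)
  row 0: subtract 1×row1 = (1, 0, 2)

rank = 2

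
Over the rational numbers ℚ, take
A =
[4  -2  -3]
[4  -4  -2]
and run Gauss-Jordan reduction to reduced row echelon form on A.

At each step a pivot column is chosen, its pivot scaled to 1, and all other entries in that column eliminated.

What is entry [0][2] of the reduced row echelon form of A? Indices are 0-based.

M[0][2] = -1

[1] R0 /= 4  ⇒  (1, -1/2, -3/4)
     R1 -= 4·R0  ⇒  (0, -2, 1)
[2] R1 /= -2  ⇒  (0, 1, -1/2)
     R0 -= -1/2·R1  ⇒  (1, 0, -1)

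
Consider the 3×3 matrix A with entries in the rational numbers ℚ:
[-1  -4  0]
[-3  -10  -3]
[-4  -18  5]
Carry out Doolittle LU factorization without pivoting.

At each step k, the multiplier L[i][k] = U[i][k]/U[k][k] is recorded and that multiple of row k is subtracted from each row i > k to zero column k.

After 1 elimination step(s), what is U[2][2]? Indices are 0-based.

k=0: U[0][0]=-1
  eliminate (1,0): mult=3, new row 1: (0, 2, -3); set L[1][0]=3
  eliminate (2,0): mult=4, new row 2: (0, -2, 5); set L[2][0]=4

U[2][2] = 5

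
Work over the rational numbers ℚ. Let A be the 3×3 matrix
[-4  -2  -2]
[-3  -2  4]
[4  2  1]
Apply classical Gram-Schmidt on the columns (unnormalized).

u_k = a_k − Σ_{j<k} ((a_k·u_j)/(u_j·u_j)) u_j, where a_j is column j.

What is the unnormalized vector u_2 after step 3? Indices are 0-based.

u_2 = (-1/2, 0, -1/2)

Step 1: u_0 = a_0 = (-4, -3, 4).
Step 2: u_1 = a_1 − (22/41)·u_0 = (6/41, -16/41, -6/41).
Step 3: u_2 = a_2 − (0)·u_0 − (-41/4)·u_1 = (-1/2, 0, -1/2).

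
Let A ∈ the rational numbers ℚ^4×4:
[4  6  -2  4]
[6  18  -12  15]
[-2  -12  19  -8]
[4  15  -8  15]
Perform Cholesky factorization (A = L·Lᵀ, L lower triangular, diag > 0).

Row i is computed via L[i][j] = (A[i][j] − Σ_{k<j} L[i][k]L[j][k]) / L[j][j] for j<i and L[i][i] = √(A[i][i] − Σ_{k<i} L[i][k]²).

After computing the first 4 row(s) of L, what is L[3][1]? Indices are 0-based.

Step 1: L[0][0] = √(4) = 2.
  L[1][0] = (6) / L[0][0] = 3.
Step 2: L[1][1] = √(9) = 3.
  L[2][0] = (-2) / L[0][0] = -1.
  L[2][1] = (-9) / L[1][1] = -3.
Step 3: L[2][2] = √(9) = 3.
  L[3][0] = (4) / L[0][0] = 2.
  L[3][1] = (9) / L[1][1] = 3.
  L[3][2] = (3) / L[2][2] = 1.
Step 4: L[3][3] = √(1) = 1.

L[3][1] = 3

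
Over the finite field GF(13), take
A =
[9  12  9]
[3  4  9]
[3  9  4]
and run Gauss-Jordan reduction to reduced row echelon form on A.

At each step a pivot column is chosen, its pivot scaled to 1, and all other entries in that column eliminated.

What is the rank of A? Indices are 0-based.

rank = 3

[1] R0 /= 9  ⇒  (1, 10, 1)
     R1 -= 3·R0  ⇒  (0, 0, 6)
     R2 -= 3·R0  ⇒  (0, 5, 1)
[2] R1 <-> R2
[2] R1 /= 5  ⇒  (0, 1, 8)
     R0 -= 10·R1  ⇒  (1, 0, 12)
[3] R2 /= 6  ⇒  (0, 0, 1)
     R0 -= 12·R2  ⇒  (1, 0, 0)
     R1 -= 8·R2  ⇒  (0, 1, 0)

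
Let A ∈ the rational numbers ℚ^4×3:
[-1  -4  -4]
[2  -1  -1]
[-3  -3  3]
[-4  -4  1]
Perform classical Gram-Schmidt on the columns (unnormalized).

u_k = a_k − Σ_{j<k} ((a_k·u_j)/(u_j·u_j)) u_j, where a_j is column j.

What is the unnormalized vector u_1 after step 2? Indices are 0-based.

u_1 = (-31/10, -14/5, -3/10, -2/5)

Step 1: u_0 = a_0 = (-1, 2, -3, -4).
Step 2: u_1 = a_1 − (9/10)·u_0 = (-31/10, -14/5, -3/10, -2/5).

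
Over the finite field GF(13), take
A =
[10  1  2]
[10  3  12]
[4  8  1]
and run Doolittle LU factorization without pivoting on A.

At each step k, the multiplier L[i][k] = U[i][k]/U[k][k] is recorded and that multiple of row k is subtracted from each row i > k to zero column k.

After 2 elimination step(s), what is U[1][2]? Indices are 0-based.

U[1][2] = 10

k=0: U[0][0]=10
  eliminate (1,0): mult=1, new row 1: (0, 2, 10); set L[1][0]=1
  eliminate (2,0): mult=3, new row 2: (0, 5, 8); set L[2][0]=3
k=1: U[1][1]=2
  eliminate (2,1): mult=9, new row 2: (0, 0, 9); set L[2][1]=9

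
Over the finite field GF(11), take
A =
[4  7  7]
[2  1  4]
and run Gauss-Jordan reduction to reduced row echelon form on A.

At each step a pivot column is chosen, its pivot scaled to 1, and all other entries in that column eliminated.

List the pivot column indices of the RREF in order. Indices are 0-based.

pivot(0,0)=4: scale R0 → (1, 10, 10)
  clear (1,0): R1 −= (2)R0 → (0, 3, 6)
pivot(1,1)=3: scale R1 → (0, 1, 2)
  clear (0,1): R0 −= (10)R1 → (1, 0, 1)

pivot columns: 0, 1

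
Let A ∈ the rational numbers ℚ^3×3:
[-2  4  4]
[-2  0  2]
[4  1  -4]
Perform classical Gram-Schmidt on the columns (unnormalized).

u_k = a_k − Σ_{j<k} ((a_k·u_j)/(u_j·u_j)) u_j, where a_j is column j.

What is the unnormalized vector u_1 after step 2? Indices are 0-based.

u_1 = (11/3, -1/3, 5/3)

Step 1: u_0 = a_0 = (-2, -2, 4).
Step 2: u_1 = a_1 − (-1/6)·u_0 = (11/3, -1/3, 5/3).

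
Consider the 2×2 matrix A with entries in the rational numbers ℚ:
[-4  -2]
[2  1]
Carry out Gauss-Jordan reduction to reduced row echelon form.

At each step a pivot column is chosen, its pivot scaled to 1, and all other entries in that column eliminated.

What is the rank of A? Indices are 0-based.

rank = 1

step 1: normalize row 0 (÷-4) = (1, 1/2)
  row 1: subtract 2×row0 = (0, 0)
skip col 1 (zero from row 1)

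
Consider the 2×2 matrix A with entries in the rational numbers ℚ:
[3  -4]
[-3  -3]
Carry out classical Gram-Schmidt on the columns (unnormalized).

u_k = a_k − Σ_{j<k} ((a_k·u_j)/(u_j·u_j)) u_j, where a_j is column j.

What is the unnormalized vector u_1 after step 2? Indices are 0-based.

Step 1: u_0 = a_0 = (3, -3).
Step 2: u_1 = a_1 − (-1/6)·u_0 = (-7/2, -7/2).

u_1 = (-7/2, -7/2)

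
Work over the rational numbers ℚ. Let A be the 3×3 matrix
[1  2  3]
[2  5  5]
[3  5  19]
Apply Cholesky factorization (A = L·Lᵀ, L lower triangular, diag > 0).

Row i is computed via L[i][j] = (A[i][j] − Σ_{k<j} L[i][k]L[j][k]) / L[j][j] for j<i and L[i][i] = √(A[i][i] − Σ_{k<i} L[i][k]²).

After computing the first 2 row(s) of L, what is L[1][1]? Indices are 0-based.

Step 1: L[0][0] = √(1) = 1.
  L[1][0] = (2) / L[0][0] = 2.
Step 2: L[1][1] = √(1) = 1.

L[1][1] = 1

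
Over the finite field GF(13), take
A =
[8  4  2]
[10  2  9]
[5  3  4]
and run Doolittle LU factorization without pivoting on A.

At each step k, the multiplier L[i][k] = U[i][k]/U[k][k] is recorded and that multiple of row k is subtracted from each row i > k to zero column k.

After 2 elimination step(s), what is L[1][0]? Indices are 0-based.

L[1][0] = 11

[col 0] pivot 8
  R1 -= 11*R0 → (0, 10, 0)  (L[1][0] := 11)
  R2 -= 12*R0 → (0, 7, 6)  (L[2][0] := 12)
[col 1] pivot 10
  R2 -= 2*R1 → (0, 0, 6)  (L[2][1] := 2)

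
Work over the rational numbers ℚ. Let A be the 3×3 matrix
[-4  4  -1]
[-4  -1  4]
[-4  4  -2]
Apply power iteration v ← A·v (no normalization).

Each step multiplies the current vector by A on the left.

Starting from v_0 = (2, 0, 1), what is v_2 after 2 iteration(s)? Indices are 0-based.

v_0 = (2, 0, 1).
v_1 = A·v_0 = (-9, -4, -10).
v_2 = A·v_1 = (30, 0, 40).

v_2 = (30, 0, 40)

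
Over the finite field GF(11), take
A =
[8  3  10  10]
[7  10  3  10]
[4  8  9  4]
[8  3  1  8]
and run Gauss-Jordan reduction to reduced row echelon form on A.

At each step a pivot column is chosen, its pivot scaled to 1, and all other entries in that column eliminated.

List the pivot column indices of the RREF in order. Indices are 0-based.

step 1: normalize row 0 (÷8) = (1, 10, 4, 4)
  row 1: subtract 7×row0 = (0, 6, 8, 4)
  row 2: subtract 4×row0 = (0, 1, 4, 10)
  row 3: subtract 8×row0 = (0, 0, 2, 9)
step 2: normalize row 1 (÷6) = (0, 1, 5, 8)
  row 0: subtract 10×row1 = (1, 0, 9, 1)
  row 2: subtract 1×row1 = (0, 0, 10, 2)
step 3: normalize row 2 (÷10) = (0, 0, 1, 9)
  row 0: subtract 9×row2 = (1, 0, 0, 8)
  row 1: subtract 5×row2 = (0, 1, 0, 7)
  row 3: subtract 2×row2 = (0, 0, 0, 2)
step 4: normalize row 3 (÷2) = (0, 0, 0, 1)
  row 0: subtract 8×row3 = (1, 0, 0, 0)
  row 1: subtract 7×row3 = (0, 1, 0, 0)
  row 2: subtract 9×row3 = (0, 0, 1, 0)

pivot columns: 0, 1, 2, 3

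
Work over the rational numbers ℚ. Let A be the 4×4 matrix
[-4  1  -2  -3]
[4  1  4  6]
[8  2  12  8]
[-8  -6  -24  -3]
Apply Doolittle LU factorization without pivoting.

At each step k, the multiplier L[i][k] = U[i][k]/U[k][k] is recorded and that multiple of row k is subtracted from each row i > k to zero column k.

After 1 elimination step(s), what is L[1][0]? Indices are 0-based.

L[1][0] = -1

Step 1: pivot at (0,0) is -4.
  row1 ← row1 − (-1)·row0  ⇒  L[1][0]=-1, U row1=(0, 2, 2, 3)
  row2 ← row2 − (-2)·row0  ⇒  L[2][0]=-2, U row2=(0, 4, 8, 2)
  row3 ← row3 − (2)·row0  ⇒  L[3][0]=2, U row3=(0, -8, -20, 3)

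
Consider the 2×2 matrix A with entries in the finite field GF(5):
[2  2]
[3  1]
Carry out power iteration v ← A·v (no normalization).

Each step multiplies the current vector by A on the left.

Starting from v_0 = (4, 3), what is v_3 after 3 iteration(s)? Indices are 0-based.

v_0 = (4, 3).
v_1 = A·v_0 = (4, 0).
v_2 = A·v_1 = (3, 2).
v_3 = A·v_2 = (0, 1).

v_3 = (0, 1)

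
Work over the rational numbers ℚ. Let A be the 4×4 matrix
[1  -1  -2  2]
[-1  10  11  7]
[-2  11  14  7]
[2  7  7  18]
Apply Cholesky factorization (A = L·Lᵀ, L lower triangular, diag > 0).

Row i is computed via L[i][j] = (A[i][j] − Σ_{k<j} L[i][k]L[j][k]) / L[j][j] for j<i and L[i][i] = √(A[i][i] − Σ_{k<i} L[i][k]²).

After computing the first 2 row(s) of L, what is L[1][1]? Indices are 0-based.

L[1][1] = 3

Step 1: L[0][0] = √(1) = 1.
  L[1][0] = (-1) / L[0][0] = -1.
Step 2: L[1][1] = √(9) = 3.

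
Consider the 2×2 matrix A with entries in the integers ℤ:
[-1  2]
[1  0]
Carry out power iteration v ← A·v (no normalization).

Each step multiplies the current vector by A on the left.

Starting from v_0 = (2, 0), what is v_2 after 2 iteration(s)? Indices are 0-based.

v_2 = (6, -2)

v_0 = (2, 0).
v_1 = A·v_0 = (-2, 2).
v_2 = A·v_1 = (6, -2).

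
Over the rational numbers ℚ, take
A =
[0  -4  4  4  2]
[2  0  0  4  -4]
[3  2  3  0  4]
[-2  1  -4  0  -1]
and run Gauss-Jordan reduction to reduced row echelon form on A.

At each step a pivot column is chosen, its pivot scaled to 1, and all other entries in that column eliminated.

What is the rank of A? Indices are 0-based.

rank = 4

step 1: exchange rows 0,1
step 1: normalize row 0 (÷2) = (1, 0, 0, 2, -2)
  row 2: subtract 3×row0 = (0, 2, 3, -6, 10)
  row 3: subtract -2×row0 = (0, 1, -4, 4, -5)
step 2: normalize row 1 (÷-4) = (0, 1, -1, -1, -1/2)
  row 2: subtract 2×row1 = (0, 0, 5, -4, 11)
  row 3: subtract 1×row1 = (0, 0, -3, 5, -9/2)
step 3: normalize row 2 (÷5) = (0, 0, 1, -4/5, 11/5)
  row 1: subtract -1×row2 = (0, 1, 0, -9/5, 17/10)
  row 3: subtract -3×row2 = (0, 0, 0, 13/5, 21/10)
step 4: normalize row 3 (÷13/5) = (0, 0, 0, 1, 21/26)
  row 0: subtract 2×row3 = (1, 0, 0, 0, -47/13)
  row 1: subtract -9/5×row3 = (0, 1, 0, 0, 41/13)
  row 2: subtract -4/5×row3 = (0, 0, 1, 0, 37/13)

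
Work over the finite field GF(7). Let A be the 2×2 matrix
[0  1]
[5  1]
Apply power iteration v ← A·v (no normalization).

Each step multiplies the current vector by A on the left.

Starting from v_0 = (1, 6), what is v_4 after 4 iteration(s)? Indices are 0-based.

v_0 = (1, 6).
v_1 = A·v_0 = (6, 4).
v_2 = A·v_1 = (4, 6).
v_3 = A·v_2 = (6, 5).
v_4 = A·v_3 = (5, 0).

v_4 = (5, 0)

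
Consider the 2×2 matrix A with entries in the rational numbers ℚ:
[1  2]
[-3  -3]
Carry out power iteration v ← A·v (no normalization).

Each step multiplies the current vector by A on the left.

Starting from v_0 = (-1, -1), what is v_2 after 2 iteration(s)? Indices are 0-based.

v_2 = (9, -9)

v_0 = (-1, -1).
v_1 = A·v_0 = (-3, 6).
v_2 = A·v_1 = (9, -9).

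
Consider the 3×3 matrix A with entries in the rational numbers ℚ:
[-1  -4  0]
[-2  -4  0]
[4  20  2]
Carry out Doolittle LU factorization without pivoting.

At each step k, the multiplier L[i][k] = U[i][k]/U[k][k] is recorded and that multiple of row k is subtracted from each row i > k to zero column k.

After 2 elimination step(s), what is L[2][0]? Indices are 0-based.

k=0: U[0][0]=-1
  eliminate (1,0): mult=2, new row 1: (0, 4, 0); set L[1][0]=2
  eliminate (2,0): mult=-4, new row 2: (0, 4, 2); set L[2][0]=-4
k=1: U[1][1]=4
  eliminate (2,1): mult=1, new row 2: (0, 0, 2); set L[2][1]=1

L[2][0] = -4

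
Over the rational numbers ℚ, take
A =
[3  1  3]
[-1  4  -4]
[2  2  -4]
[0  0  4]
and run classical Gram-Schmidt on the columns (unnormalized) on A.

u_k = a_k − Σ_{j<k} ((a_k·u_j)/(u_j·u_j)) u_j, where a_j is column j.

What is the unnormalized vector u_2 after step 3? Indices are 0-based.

u_2 = (44/19, 88/95, -286/95, 4)

Step 1: u_0 = a_0 = (3, -1, 2, 0).
Step 2: u_1 = a_1 − (3/14)·u_0 = (5/14, 59/14, 11/7, 0).
Step 3: u_2 = a_2 − (5/14)·u_0 − (-103/95)·u_1 = (44/19, 88/95, -286/95, 4).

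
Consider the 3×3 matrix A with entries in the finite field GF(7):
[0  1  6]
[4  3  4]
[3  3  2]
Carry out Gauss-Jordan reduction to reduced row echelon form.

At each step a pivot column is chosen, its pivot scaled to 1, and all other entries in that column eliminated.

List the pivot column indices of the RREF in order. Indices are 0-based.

step 1: exchange rows 0,1
step 1: normalize row 0 (÷4) = (1, 6, 1)
  row 2: subtract 3×row0 = (0, 6, 6)
step 2: normalize row 1 (÷1) = (0, 1, 6)
  row 0: subtract 6×row1 = (1, 0, 0)
  row 2: subtract 6×row1 = (0, 0, 5)
step 3: normalize row 2 (÷5) = (0, 0, 1)
  row 1: subtract 6×row2 = (0, 1, 0)

pivot columns: 0, 1, 2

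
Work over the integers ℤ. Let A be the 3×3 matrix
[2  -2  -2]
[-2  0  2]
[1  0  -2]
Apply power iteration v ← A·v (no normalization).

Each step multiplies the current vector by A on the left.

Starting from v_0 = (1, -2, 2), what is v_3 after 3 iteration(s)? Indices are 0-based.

v_3 = (16, 4, -10)

v_0 = (1, -2, 2).
v_1 = A·v_0 = (2, 2, -3).
v_2 = A·v_1 = (6, -10, 8).
v_3 = A·v_2 = (16, 4, -10).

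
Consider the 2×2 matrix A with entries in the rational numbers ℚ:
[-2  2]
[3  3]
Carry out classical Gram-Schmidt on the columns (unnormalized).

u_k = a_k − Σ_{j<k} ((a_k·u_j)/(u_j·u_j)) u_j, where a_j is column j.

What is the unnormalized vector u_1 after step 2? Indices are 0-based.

u_1 = (36/13, 24/13)

Step 1: u_0 = a_0 = (-2, 3).
Step 2: u_1 = a_1 − (5/13)·u_0 = (36/13, 24/13).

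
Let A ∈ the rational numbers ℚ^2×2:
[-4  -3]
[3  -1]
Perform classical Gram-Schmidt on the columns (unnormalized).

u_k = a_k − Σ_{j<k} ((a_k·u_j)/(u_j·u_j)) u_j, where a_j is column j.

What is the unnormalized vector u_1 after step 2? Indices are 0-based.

Step 1: u_0 = a_0 = (-4, 3).
Step 2: u_1 = a_1 − (9/25)·u_0 = (-39/25, -52/25).

u_1 = (-39/25, -52/25)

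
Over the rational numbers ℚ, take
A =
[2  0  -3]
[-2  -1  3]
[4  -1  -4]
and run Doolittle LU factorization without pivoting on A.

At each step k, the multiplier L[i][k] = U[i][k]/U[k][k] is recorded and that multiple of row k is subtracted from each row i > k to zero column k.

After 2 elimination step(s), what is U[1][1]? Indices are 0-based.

[col 0] pivot 2
  R1 -= -1*R0 → (0, -1, 0)  (L[1][0] := -1)
  R2 -= 2*R0 → (0, -1, 2)  (L[2][0] := 2)
[col 1] pivot -1
  R2 -= 1*R1 → (0, 0, 2)  (L[2][1] := 1)

U[1][1] = -1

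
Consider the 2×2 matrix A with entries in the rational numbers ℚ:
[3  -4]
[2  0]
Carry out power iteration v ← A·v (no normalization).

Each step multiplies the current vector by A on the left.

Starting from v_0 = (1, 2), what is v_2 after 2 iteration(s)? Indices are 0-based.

v_0 = (1, 2).
v_1 = A·v_0 = (-5, 2).
v_2 = A·v_1 = (-23, -10).

v_2 = (-23, -10)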